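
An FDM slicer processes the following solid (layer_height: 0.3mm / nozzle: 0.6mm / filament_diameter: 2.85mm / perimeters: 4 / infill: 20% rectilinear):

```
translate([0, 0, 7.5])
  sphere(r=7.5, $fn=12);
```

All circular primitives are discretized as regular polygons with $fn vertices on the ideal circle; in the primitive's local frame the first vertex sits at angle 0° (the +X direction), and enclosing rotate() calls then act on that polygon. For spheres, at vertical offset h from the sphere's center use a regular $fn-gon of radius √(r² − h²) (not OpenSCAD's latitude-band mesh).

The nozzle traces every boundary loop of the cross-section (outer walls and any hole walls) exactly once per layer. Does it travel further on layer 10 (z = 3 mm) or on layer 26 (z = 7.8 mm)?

layer 26 (z = 7.8 mm)

Layer 10 (z = 3): the r=7.5 sphere contributes a regular 12-gon of circumradius √(7.5²−4.5²) = 6.000 (perimeter = 2·12·6.000·sin(180°/12) = 37.27 mm). So its perimeter = 37.27 mm. Layer 26 (z = 7.8): the sphere: section is a regular 12-gon, circumradius = √(r²−h²) = √(7.5²−0.3²) = 7.494 (perimeter = 2·12·7.494·sin(180°/12) = 46.55 mm). So its perimeter = 46.55 mm. Layer 26 is larger (46.55 vs 37.27 mm).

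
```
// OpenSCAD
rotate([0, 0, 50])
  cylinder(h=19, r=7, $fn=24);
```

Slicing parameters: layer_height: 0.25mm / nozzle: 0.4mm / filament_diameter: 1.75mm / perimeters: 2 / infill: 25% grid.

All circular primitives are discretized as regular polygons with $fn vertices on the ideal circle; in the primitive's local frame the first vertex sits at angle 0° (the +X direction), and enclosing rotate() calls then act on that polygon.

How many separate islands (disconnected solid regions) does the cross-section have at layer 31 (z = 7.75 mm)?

At z = 7.75 mm: the r=7 cylinder contributes a regular 24-gon of circumradius 7; (whole slice rotated 50° about Z — lengths, areas and connectivity unchanged). Overall, the cross-section is a single solid region. Island count = 1.

1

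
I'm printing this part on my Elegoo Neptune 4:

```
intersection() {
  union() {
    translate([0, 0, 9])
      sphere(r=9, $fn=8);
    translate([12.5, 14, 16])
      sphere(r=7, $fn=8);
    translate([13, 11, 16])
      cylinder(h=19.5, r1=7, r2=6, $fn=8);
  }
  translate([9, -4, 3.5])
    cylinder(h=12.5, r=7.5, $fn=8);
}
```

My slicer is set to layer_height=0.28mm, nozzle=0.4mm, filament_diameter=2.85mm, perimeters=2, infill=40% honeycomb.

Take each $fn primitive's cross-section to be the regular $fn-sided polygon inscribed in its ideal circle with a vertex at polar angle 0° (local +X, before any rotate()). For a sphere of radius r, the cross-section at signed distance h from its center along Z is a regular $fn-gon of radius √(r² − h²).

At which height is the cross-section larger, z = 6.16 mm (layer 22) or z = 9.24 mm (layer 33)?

layer 33 (z = 9.24 mm)

Layer 22 (z = 6.16): the r=9 sphere slices to a regular 8-gon of circumradius 8.540 (√(r²−h²) with h=2.84 from center) (area = (8/2)·8.540²·sin(360°/8) = 206.29 mm²); the sphere at (12.5, 14) is absent (|z−center|=9.840 > r=7); the cone at (13, 11) is not intersected at this z (z outside [16, 35.5]); Combining (union): only the r=9 sphere is present, so the union is just that shape — area = 206.29 mm²; the r=7.5 cylinder at (9, -4) gives a regular 8-gon of circumradius 7.5 (constant along its height) (area = (8/2)·7.500²·sin(360°/8) = 159.10 mm²); Keeping only the common overlap: the r=7.5 cylinder at (9, -4) partially overlaps the result so far; clipping to the common part keeps 42.79 mm² — area = 42.79 mm². So its area = 42.79 mm². Layer 33 (z = 9.24): the sphere: section is a regular 8-gon, circumradius = √(r²−h²) = √(9²−0.24²) = 8.997 (area = (8/2)·8.997²·sin(360°/8) = 228.94 mm²); the r=7 sphere at (12.5, 14) contributes a regular 8-gon of circumradius √(7²−6.76²) = 1.817 (area = (8/2)·1.817²·sin(360°/8) = 9.34 mm²); the cone at (13, 11) does not reach this height (z outside [16, 35.5]); Merging all regions: the 2 present regions are separate (no shared area or edge), so areas and boundary lengths simply add and each stays a separate island — area = 238.28 mm²; the cylinder at (9, -4): section is a regular 8-gon, circumradius r=7.5 (area = (8/2)·7.500²·sin(360°/8) = 159.10 mm²); After intersecting: the r=7.5 cylinder at (9, -4) partially overlaps the result so far; clipping to the common part keeps 48.42 mm² — area = 48.42 mm². So its area = 48.42 mm². Layer 33 is larger (48.42 vs 42.79 mm²).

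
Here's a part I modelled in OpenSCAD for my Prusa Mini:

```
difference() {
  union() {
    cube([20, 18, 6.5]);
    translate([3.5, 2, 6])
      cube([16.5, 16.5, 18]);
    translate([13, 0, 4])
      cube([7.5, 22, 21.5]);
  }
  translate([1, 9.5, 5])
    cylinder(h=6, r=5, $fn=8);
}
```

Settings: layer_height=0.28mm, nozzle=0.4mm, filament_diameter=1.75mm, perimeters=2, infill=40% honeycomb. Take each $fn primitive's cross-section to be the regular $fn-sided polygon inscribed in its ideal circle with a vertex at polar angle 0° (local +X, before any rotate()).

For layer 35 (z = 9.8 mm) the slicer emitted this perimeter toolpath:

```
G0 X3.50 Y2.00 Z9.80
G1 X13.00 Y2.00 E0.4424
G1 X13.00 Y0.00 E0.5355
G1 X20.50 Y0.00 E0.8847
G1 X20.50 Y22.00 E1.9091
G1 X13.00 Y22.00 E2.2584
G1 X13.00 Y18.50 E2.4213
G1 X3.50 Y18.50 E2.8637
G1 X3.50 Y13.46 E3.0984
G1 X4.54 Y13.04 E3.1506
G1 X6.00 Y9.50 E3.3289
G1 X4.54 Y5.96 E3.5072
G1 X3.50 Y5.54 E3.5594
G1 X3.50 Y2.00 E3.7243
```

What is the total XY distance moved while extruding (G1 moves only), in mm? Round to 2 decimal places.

79.98 mm

Sum the Euclidean lengths of each G1 segment: total = 79.98 mm.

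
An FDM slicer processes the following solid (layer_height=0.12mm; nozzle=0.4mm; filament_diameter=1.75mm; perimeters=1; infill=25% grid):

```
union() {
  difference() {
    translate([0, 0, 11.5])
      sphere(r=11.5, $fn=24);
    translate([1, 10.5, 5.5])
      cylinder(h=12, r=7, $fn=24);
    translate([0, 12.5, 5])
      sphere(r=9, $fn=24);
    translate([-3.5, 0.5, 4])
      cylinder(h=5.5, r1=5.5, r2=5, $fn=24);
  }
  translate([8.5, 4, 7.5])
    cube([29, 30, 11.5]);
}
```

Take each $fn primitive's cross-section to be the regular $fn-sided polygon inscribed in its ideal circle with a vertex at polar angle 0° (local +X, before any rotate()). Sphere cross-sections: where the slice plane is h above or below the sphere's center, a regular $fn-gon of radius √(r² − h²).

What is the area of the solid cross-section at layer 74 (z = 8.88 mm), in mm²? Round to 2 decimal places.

At z = 8.88 mm: the r=11.5 sphere slices to a regular 24-gon of circumradius 11.198 (√(r²−h²) with h=2.62 from center) (area = (24/2)·11.198²·sin(360°/24) = 389.43 mm²); the cylinder at (1, 10.5): section is a regular 24-gon, circumradius r=7 (area = (24/2)·7.000²·sin(360°/24) = 152.19 mm²); the r=9 sphere at (0, 12.5) contributes a regular 24-gon of circumradius √(9²−3.88²) = 8.121 (area = (24/2)·8.121²·sin(360°/24) = 204.82 mm²); the cone at (-3.5, 0.5) contributes a regular 24-gon of circumradius 5.056 (interpolated between r1=5.5 and r2=5 at t=0.887) (area = (24/2)·5.056²·sin(360°/24) = 79.41 mm²); Taking the first minus the rest: starting from the r=11.5 sphere (389.43 mm²), the r=7 cylinder at (1, 10.5) partially overlaps it — only the 73.73 mm² overlap (of its 152.19 mm²) is removed, clipping the outline; the r=9 sphere at (0, 12.5) partially overlaps it — only the 3.31 mm² overlap (of its 204.82 mm²) is removed, clipping the outline; the cone at (-3.5, 0.5) partially overlaps it — only the 76.11 mm² overlap (of its 79.41 mm²) is removed, clipping the outline — area = 236.29 mm²; the cube at (8.5, 4) is present — its section is the full 29×30 rectangle (area 870.00 mm²); Combining (union): the regions partially overlap — summed areas 1106.29 mm² minus the doubly-counted overlap 3.38 mm² gives 1102.91 mm² — area = 1102.91 mm². Overall, the cross-section is a single solid region. Net area = 1102.91 mm².

1102.91 mm²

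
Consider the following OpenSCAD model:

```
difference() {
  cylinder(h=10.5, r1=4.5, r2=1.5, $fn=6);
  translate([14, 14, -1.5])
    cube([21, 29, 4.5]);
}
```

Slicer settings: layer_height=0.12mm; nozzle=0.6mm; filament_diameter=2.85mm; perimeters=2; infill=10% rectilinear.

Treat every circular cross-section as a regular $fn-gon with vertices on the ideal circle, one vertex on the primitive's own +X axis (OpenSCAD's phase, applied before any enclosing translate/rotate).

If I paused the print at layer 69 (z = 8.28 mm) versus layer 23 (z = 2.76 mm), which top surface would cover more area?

layer 23 (z = 2.76 mm)

Layer 69 (z = 8.28): the cone contributes a regular 6-gon of circumradius 2.134 (interpolated between r1=4.5 and r2=1.5 at t=0.789) (area = (6/2)·2.134²·sin(360°/6) = 11.83 mm²); the cube at (14, 14) does not reach this height (z outside [-1.5, 3]); After the difference (first − rest): none of the subtracted shapes is present at this height, so the cone is unchanged — area = 11.83 mm². So its area = 11.83 mm². Layer 23 (z = 2.76): the cone: at t=0.263 of its height the radius interpolates to r₁+(r₂−r₁)t = 3.711, giving a regular 6-gon of that circumradius (area = (6/2)·3.711²·sin(360°/6) = 35.79 mm²); the cube at (14, 14) (footprint 21×29) is included at this height (area 609.00 mm²); Taking the first minus the rest: starting from the cone (35.79 mm²), the 21×29 cube at (14, 14) misses the remaining region (no effect) — area = 35.79 mm². So its area = 35.79 mm². Layer 23 is larger (35.79 vs 11.83 mm²).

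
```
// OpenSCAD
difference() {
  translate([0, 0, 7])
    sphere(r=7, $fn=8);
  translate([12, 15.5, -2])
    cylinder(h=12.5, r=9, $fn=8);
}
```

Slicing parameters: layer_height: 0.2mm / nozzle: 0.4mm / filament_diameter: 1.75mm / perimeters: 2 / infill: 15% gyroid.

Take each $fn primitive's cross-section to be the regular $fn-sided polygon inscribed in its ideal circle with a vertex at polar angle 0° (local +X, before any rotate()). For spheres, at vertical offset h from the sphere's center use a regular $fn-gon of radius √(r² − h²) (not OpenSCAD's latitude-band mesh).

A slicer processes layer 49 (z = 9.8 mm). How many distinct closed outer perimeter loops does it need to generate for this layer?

1

At z = 9.8 mm: the r=7 sphere slices to a regular 8-gon of circumradius 6.416 (√(r²−h²) with h=2.8 from center); the cylinder at (12, 15.5): section is a regular 8-gon, circumradius r=9; Taking the first minus the rest: starting from the r=7 sphere, the r=9 cylinder at (12, 15.5) misses the remaining region (no effect) — 1 connected region. The result has 1 disconnected region.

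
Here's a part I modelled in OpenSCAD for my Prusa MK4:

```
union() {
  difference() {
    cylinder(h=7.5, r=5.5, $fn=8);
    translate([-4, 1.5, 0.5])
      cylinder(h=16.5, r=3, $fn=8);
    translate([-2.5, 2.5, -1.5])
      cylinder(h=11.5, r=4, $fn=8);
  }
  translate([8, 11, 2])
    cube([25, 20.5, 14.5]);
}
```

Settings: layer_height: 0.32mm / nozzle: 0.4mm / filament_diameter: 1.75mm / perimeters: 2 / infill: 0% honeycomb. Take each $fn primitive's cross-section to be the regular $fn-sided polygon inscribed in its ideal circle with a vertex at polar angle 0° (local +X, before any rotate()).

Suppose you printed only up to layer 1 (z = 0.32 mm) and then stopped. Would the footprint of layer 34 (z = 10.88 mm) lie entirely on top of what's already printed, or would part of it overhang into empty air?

part overhangs

Compare the two slices. At z = 0.32: the r=5.5 cylinder gives a regular 8-gon of circumradius 5.5 (constant along its height) (area = (8/2)·5.500²·sin(360°/8) = 85.56 mm²); the cylinder at (-4, 1.5) is not intersected at this z (z outside [0.5, 17]); the cylinder at (-2.5, 2.5): section is a regular 8-gon, circumradius r=4 (area = (8/2)·4.000²·sin(360°/8) = 45.25 mm²); After the difference (first − rest): starting from the r=5.5 cylinder (85.56 mm²), the r=4 cylinder at (-2.5, 2.5) partially overlaps it — only the 31.67 mm² overlap (of its 45.25 mm²) is removed, clipping the outline — area = 53.89 mm²; the cube at (8, 11) is not intersected at this z (z outside [2, 16.5]); Combining (union): only that combined region is present, so the union is just that shape — area = 53.89 mm². At z = 10.88: the cylinder does not reach this height (z outside [0, 7.5]); the r=3 cylinder at (-4, 1.5) gives a regular 8-gon of circumradius 3 (constant along its height) (area = (8/2)·3.000²·sin(360°/8) = 25.46 mm²); the cylinder at (-2.5, 2.5) is absent (z outside [-1.5, 10]); Taking the first minus the rest: the first operand is absent here, so nothing remains; the cube at (8, 11) is present — its section is the full 25×20.5 rectangle (area 512.50 mm²); Combining (union): only the 25×20.5 cube at (8, 11) is present, so the union is just that shape — area = 512.50 mm². Checking containment: at z = 10.88 the cross-section extends beyond the z = 0.32 cross-section by about 512.50 mm².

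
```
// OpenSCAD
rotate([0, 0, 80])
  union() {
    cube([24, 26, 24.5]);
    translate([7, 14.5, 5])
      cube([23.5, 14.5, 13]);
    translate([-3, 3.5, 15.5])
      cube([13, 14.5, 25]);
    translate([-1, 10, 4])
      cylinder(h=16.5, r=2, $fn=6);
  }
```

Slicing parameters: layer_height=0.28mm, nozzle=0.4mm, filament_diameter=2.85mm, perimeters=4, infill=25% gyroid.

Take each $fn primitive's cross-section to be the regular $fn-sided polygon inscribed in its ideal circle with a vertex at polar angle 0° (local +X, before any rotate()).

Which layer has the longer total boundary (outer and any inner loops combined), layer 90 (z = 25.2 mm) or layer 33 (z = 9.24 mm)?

layer 33 (z = 9.24 mm)

Layer 90 (z = 25.2): the cube is not intersected at this z (z outside [0, 24.5]); the cube at (7, 14.5) is not intersected at this z (z outside [5, 18]); the cube at (-3, 3.5) is present — its section is the full 13×14.5 rectangle (perimeter 55.00 mm); the cylinder at (-1, 10) is not intersected at this z (z outside [4, 20.5]); Taking the union: only the 13×14.5 cube at (-3, 3.5) is present, so the union is just that shape — boundary = 55.00 mm; (rotated 80° about Z; rotation is an isometry so areas/perimeters/island counts are preserved). So its perimeter = 55.00 mm. Layer 33 (z = 9.24): the cube (footprint 24×26) is included at this height (perimeter 100.00 mm); the 23.5×14.5 cube at (7, 14.5) contributes its full rectangle (perimeter 76.00 mm); the cube at (-3, 3.5) is not intersected at this z (z outside [15.5, 40.5]); the r=2 cylinder at (-1, 10) contributes a regular 6-gon of circumradius 2 (perimeter = 2·6·2.000·sin(180°/6) = 12.00 mm); Combining (union): the regions partially overlap (shared area 197.23 mm²), so the edge portions inside another operand are dropped and the merged outline is re-measured after clipping — boundary = 123.54 mm; (rotated 80° about Z; rotation is an isometry so areas/perimeters/island counts are preserved). So its perimeter = 123.54 mm. Layer 33 is larger (123.54 vs 55.00 mm).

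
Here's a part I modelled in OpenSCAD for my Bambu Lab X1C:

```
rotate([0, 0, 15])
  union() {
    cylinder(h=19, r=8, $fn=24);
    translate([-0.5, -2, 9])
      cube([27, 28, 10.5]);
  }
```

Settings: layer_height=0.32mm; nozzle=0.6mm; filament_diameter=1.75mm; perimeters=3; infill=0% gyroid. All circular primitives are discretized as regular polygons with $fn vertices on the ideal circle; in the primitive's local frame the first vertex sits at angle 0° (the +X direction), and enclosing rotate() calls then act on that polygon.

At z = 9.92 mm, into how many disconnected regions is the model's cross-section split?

At z = 9.92 mm: the r=8 cylinder contributes a regular 24-gon of circumradius 8; the cube at (-0.5, -2) is present — its section is the full 27×28 rectangle; Taking the union: the regions partially overlap (shared area 70.41 mm²), so overlapping operands fuse into one piece — 1 connected region; (whole slice rotated 15° about Z — lengths, areas and connectivity unchanged). The result has 1 disconnected region.

1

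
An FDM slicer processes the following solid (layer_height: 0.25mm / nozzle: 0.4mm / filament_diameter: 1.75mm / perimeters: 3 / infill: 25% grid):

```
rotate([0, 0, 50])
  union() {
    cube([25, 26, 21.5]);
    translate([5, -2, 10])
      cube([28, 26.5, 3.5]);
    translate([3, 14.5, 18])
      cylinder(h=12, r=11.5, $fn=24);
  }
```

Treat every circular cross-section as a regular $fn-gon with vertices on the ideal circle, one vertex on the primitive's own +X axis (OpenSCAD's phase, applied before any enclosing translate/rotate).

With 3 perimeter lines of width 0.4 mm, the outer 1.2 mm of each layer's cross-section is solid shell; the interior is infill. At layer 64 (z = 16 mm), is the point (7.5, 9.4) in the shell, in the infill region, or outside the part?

At z = 16 mm: the 25×26 cube contributes its full rectangle; the cube at (5, -2) is not intersected at this z (z outside [10, 13.5]); the cylinder at (3, 14.5) is not intersected at this z (z outside [18, 30]); Taking the union: only the 25×26 cube is present, so the union is just that shape — 1 connected region; (rotated 50° about Z; rotation is an isometry so areas/perimeters/island counts are preserved). Overall, the cross-section is a single solid region. Undo the 50° rotation: the query point maps to (12.022, 0.297) in the un-rotated model frame. The nearest boundary edge runs (0.00, 0.00)→(25.00, 0.00); distance from the point to it = 0.30 mm. The point is inside the cross-section, 0.30 mm from the nearest boundary — within the 1.2 mm shell band (3 × 0.4).

shell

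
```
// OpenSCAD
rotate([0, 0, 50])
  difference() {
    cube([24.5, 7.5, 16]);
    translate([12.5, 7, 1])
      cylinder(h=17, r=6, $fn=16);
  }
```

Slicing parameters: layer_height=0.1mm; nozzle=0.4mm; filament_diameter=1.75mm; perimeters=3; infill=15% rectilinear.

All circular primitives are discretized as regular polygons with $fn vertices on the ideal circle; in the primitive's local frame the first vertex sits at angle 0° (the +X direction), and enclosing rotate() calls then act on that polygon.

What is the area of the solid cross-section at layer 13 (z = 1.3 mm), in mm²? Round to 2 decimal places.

122.69 mm²

At z = 1.3 mm: the cube (footprint 24.5×7.5) is included at this height (area 183.75 mm²); the cylinder at (12.5, 7): section is a regular 16-gon, circumradius r=6 (area = (16/2)·6.000²·sin(360°/16) = 110.21 mm²); After the difference (first − rest): starting from the 24.5×7.5 cube (183.75 mm²), the r=6 cylinder at (12.5, 7) partially overlaps it — only the 61.06 mm² overlap (of its 110.21 mm²) is removed, clipping the outline — area = 122.69 mm²; (rotated 50° about Z; rotation is an isometry so areas/perimeters/island counts are preserved). Overall, the cross-section is a single solid region. Net area = 122.69 mm².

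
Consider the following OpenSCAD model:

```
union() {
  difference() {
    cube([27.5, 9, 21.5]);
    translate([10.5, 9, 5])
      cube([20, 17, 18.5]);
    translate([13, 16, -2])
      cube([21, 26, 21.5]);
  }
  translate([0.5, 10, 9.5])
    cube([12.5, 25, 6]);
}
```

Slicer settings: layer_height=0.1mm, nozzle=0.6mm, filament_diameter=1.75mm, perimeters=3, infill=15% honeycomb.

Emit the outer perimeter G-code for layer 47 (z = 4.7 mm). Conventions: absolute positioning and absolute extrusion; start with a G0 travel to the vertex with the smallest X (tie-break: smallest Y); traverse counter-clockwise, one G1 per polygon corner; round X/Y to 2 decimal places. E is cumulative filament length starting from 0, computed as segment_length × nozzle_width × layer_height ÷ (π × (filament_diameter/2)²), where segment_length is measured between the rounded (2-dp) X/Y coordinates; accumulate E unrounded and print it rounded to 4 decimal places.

G0 X0.00 Y0.00 Z4.70
G1 X27.50 Y0.00 E0.6860
G1 X27.50 Y9.00 E0.9105
G1 X0.00 Y9.00 E1.5965
G1 X0.00 Y0.00 E1.8210

At z = 4.7 mm: the cube (footprint 27.5×9) is included at this height; the cube at (10.5, 9) is absent (z outside [5, 23.5]); the cube at (13, 16) is present — its section is the full 21×26 rectangle; Taking the first minus the rest: starting from the 27.5×9 cube, the 21×26 cube at (13, 16) misses the remaining region (no effect) — 1 connected region; the cube at (0.5, 10) is absent (z outside [9.5, 15.5]); Merging all regions: only that combined region is present, so the union is just that shape — 1 connected region. The outline is a single polygon with 4 vertices. Extrusion per mm of travel: 0.6 × 0.1 / (π × 0.875²) = 0.024945. Accumulating E over each segment gives final E = 1.8210.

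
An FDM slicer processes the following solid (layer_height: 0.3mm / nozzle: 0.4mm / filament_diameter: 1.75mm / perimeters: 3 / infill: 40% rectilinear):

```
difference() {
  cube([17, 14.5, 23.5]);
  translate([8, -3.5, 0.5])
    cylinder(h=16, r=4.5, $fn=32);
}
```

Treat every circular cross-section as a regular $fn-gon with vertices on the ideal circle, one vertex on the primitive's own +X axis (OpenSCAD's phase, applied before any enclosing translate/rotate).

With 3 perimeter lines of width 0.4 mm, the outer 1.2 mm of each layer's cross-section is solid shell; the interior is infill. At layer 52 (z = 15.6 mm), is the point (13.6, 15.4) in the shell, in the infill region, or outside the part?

At z = 15.6 mm: the cube is present — its section is the full 17×14.5 rectangle; the r=4.5 cylinder at (8, -3.5) gives a regular 32-gon of circumradius 4.5 (constant along its height); Taking the first minus the rest: starting from the 17×14.5 cube, the r=4.5 cylinder at (8, -3.5) partially overlaps it — only the 3.78 mm² overlap (of its 63.21 mm²) is removed, clipping the outline — 1 connected region. Overall, the cross-section is a single solid region. The nearest boundary edge runs (0.00, 14.50)→(17.00, 14.50); distance from the point to it = 0.90 mm. The point is not inside any of the regions above, so it lies outside the cross-section (0.90 mm from the nearest boundary).

outside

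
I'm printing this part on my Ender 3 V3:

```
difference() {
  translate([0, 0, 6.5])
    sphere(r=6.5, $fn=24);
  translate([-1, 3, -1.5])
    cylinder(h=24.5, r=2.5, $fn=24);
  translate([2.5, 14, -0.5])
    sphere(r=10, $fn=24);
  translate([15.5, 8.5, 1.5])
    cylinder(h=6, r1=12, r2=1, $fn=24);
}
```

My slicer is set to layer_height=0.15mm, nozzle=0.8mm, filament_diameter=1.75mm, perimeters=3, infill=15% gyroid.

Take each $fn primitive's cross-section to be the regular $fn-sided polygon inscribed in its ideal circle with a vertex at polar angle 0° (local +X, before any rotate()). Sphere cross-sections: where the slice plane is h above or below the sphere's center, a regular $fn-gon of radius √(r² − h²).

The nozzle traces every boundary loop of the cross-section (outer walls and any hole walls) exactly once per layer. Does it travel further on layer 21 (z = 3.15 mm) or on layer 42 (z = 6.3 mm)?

Layer 21 (z = 3.15): the r=6.5 sphere contributes a regular 24-gon of circumradius √(6.5²−3.35²) = 5.570 (perimeter = 2·24·5.570·sin(180°/24) = 34.90 mm); the r=2.5 cylinder at (-1, 3) contributes a regular 24-gon of circumradius 2.5 (perimeter = 2·24·2.500·sin(180°/24) = 15.66 mm); the r=10 sphere at (2.5, 14) contributes a regular 24-gon of circumradius √(10²−3.65²) = 9.310 (perimeter = 2·24·9.310·sin(180°/24) = 58.33 mm); the cone at (15.5, 8.5) contributes a regular 24-gon of circumradius 8.975 (interpolated between r1=12 and r2=1 at t=0.275) (perimeter = 2·24·8.975·sin(180°/24) = 56.23 mm); Subtracting the remaining from the first: starting from the r=6.5 sphere, the r=2.5 cylinder at (-1, 3) partially overlaps it — only the 19.27 mm² overlap (of its 19.41 mm²) is removed, clipping the outline; the r=10 sphere at (2.5, 14) partially overlaps it — only the 1.29 mm² overlap (of its 269.21 mm²) is removed, clipping the outline; the cone at (15.5, 8.5) misses the remaining region (no effect) — boundary = 43.81 mm. So its perimeter = 43.81 mm. Layer 42 (z = 6.3): the r=6.5 sphere contributes a regular 24-gon of circumradius √(6.5²−0.2²) = 6.497 (perimeter = 2·24·6.497·sin(180°/24) = 40.70 mm); the r=2.5 cylinder at (-1, 3) contributes a regular 24-gon of circumradius 2.5 (perimeter = 2·24·2.500·sin(180°/24) = 15.66 mm); the r=10 sphere at (2.5, 14) contributes a regular 24-gon of circumradius √(10²−6.8²) = 7.332 (perimeter = 2·24·7.332·sin(180°/24) = 45.94 mm); the cone at (15.5, 8.5) contributes a regular 24-gon of circumradius 3.200 (interpolated between r1=12 and r2=1 at t=0.800) (perimeter = 2·24·3.200·sin(180°/24) = 20.05 mm); After the difference (first − rest): starting from the r=6.5 sphere, the r=2.5 cylinder at (-1, 3) lies wholly inside it (removes its full 19.41 mm² and its 15.66 mm outline becomes a hole wall); the r=10 sphere at (2.5, 14) misses the remaining region (no effect); the cone at (15.5, 8.5) misses the remaining region (no effect) — boundary (outer + 1 inner loop) = 56.37 mm. So its perimeter = 56.37 mm. Layer 42 is larger (56.37 vs 43.81 mm).

layer 42 (z = 6.3 mm)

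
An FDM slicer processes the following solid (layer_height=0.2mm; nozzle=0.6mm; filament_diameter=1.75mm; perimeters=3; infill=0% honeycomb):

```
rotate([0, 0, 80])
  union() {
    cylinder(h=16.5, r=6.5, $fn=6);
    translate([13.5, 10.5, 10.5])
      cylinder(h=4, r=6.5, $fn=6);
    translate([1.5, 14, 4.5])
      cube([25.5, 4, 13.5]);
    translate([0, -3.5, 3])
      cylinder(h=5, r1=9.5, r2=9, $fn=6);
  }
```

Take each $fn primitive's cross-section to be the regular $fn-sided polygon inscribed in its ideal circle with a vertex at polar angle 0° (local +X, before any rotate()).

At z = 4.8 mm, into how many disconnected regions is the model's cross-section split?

2

At z = 4.8 mm: the r=6.5 cylinder gives a regular 6-gon of circumradius 6.5 (constant along its height); the cylinder at (13.5, 10.5) is absent (z outside [10.5, 14.5]); the cube at (1.5, 14) is present — its section is the full 25.5×4 rectangle; the cone at (0, -3.5) contributes a regular 6-gon of circumradius 9.320 (interpolated between r1=9.5 and r2=9 at t=0.360); Combining (union): the regions partially overlap (shared area 102.25 mm²), so overlapping operands fuse into one piece — 2 connected regions; (rotated 80° about Z; rotation is an isometry so areas/perimeters/island counts are preserved). The result has 2 disconnected regions.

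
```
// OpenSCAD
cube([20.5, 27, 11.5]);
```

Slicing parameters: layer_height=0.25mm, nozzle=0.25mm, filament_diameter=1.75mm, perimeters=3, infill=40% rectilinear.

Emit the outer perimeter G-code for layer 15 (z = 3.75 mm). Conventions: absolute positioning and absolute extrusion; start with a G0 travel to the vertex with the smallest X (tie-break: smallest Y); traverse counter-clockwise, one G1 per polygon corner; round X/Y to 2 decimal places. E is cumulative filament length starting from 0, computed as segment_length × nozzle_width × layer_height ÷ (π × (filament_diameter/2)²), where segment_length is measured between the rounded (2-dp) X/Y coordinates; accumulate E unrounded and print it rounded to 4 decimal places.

G0 X0.00 Y0.00 Z3.75
G1 X20.50 Y0.00 E0.5327
G1 X20.50 Y27.00 E1.2343
G1 X0.00 Y27.00 E1.7669
G1 X0.00 Y0.00 E2.4685

At z = 3.75 mm: the 20.5×27 cube contributes its full rectangle. The outline is a single polygon with 4 vertices. Extrusion per mm of travel: 0.25 × 0.25 / (π × 0.875²) = 0.025984. Accumulating E over each segment gives final E = 2.4685.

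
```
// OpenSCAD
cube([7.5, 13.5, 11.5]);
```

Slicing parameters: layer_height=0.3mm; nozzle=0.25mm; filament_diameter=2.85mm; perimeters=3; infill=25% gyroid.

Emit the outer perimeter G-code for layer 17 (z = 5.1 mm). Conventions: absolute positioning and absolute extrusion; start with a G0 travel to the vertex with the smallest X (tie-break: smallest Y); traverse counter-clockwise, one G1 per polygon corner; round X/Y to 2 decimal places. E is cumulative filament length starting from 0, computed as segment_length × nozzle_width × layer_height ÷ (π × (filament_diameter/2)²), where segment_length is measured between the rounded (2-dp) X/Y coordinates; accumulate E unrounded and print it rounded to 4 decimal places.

G0 X0.00 Y0.00 Z5.10
G1 X7.50 Y0.00 E0.0882
G1 X7.50 Y13.50 E0.2469
G1 X0.00 Y13.50 E0.3351
G1 X0.00 Y0.00 E0.4938

At z = 5.1 mm: the cube (footprint 7.5×13.5) is included at this height. The outline is a single polygon with 4 vertices. Extrusion per mm of travel: 0.25 × 0.3 / (π × 1.425²) = 0.011757. Accumulating E over each segment gives final E = 0.4938.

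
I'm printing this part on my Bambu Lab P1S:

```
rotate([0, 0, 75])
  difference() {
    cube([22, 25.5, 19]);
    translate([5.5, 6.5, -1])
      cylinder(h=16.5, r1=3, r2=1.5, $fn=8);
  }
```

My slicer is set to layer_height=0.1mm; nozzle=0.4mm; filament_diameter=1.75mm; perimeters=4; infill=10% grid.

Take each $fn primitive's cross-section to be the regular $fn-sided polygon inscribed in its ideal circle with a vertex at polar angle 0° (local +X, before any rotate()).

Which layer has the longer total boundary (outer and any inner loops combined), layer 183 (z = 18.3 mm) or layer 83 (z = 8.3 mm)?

layer 83 (z = 8.3 mm)

Layer 183 (z = 18.3): the cube is present — its section is the full 22×25.5 rectangle (perimeter 95.00 mm); the cone at (5.5, 6.5) is absent (z outside [-1, 15.5]); After the difference (first − rest): none of the subtracted shapes is present at this height, so the 22×25.5 cube is unchanged — boundary = 95.00 mm; (whole slice rotated 75° about Z — lengths, areas and connectivity unchanged). So its perimeter = 95.00 mm. Layer 83 (z = 8.3): the cube is present — its section is the full 22×25.5 rectangle (perimeter 95.00 mm); the cone at (5.5, 6.5) contributes a regular 8-gon of circumradius 2.155 (interpolated between r1=3 and r2=1.5 at t=0.564) (perimeter = 2·8·2.155·sin(180°/8) = 13.19 mm); After the difference (first − rest): starting from the 22×25.5 cube, the cone at (5.5, 6.5) lies wholly inside it (removes its full 13.13 mm² and its 13.19 mm outline becomes a hole wall) — boundary (outer + 1 inner loop) = 108.19 mm; (whole slice rotated 75° about Z — lengths, areas and connectivity unchanged). So its perimeter = 108.19 mm. Layer 83 is larger (108.19 vs 95.00 mm).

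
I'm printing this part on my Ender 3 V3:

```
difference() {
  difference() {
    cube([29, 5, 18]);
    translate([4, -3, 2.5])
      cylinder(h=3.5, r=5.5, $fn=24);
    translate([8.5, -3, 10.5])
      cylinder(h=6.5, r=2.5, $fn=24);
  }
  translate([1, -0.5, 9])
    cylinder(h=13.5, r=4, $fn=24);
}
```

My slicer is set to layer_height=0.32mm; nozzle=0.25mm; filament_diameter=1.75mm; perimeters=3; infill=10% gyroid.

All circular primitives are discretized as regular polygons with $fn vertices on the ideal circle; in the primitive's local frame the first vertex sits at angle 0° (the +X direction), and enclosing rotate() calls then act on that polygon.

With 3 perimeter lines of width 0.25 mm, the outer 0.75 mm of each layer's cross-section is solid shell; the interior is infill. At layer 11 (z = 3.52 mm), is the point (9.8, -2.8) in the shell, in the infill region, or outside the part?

At z = 3.52 mm: the cube is present — its section is the full 29×5 rectangle; the r=5.5 cylinder at (4, -3) contributes a regular 24-gon of circumradius 5.5; the cylinder at (8.5, -3) is not intersected at this z (z outside [10.5, 17]); After the difference (first − rest): starting from the 29×5 cube, the r=5.5 cylinder at (4, -3) partially overlaps it — only the 15.67 mm² overlap (of its 93.95 mm²) is removed, clipping the outline — 1 connected region; the cylinder at (1, -0.5) is absent (z outside [9, 22.5]); After the difference (first − rest): none of the subtracted shapes is present at this height, so that combined region is unchanged — 1 connected region. Overall, the cross-section is a single solid region. The nearest boundary edge runs (29.00, 0.00)→(8.57, 0.00); distance from the point to it = 2.80 mm. The point is not inside any of the regions above, so it lies outside the cross-section (2.80 mm from the nearest boundary).

outside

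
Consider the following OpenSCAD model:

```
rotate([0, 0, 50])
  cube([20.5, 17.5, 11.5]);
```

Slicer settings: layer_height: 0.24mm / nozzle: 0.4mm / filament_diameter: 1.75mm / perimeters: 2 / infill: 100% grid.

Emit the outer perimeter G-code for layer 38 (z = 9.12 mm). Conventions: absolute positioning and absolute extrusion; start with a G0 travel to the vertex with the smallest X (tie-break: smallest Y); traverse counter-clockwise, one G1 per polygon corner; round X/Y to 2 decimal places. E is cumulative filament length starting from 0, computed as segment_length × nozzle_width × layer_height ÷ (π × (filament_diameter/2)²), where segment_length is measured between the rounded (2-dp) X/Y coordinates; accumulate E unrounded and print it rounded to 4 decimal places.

At z = 9.12 mm: the cube is present — its section is the full 20.5×17.5 rectangle; (whole slice rotated 50° about Z — lengths, areas and connectivity unchanged). The outline is a single polygon with 4 vertices. Extrusion per mm of travel: 0.4 × 0.24 / (π × 0.875²) = 0.039912. Accumulating E over each segment gives final E = 3.0336.

G0 X-13.41 Y11.25 Z9.12
G1 X0.00 Y0.00 E0.6986
G1 X13.18 Y15.70 E1.5168
G1 X-0.23 Y26.95 E2.2154
G1 X-13.41 Y11.25 E3.0336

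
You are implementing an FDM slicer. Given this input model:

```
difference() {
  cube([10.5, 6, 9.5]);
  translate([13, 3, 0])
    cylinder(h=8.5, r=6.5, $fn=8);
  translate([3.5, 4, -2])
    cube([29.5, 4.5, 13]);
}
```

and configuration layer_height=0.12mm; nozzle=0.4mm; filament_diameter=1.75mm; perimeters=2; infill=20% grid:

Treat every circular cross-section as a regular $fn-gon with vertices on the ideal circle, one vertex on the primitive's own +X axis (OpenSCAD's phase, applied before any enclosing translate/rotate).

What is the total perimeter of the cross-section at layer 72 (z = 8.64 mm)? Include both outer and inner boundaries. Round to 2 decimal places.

At z = 8.64 mm: the cube is present — its section is the full 10.5×6 rectangle (perimeter 33.00 mm); the cylinder at (13, 3) is absent (z outside [0, 8.5]); the cube at (3.5, 4) (footprint 29.5×4.5) is included at this height (perimeter 68.00 mm); After the difference (first − rest): starting from the 10.5×6 cube, the 29.5×4.5 cube at (3.5, 4) partially overlaps it — only the 14.00 mm² overlap (of its 132.75 mm²) is removed, clipping the outline — boundary = 33.00 mm. Overall, the cross-section is a single solid region. Total boundary length (outer) = 33.00 mm.

33.00 mm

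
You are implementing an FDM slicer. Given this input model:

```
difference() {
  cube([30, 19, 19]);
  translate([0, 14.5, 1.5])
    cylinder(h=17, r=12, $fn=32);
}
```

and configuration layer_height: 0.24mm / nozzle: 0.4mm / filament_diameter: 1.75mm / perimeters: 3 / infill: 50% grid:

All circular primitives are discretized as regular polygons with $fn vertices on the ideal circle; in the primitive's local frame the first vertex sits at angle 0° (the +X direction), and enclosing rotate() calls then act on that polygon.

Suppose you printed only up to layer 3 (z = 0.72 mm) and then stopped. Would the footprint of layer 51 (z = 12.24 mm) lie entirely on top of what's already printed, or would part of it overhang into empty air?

Compare the two slices. At z = 0.72: the 30×19 cube contributes its full rectangle (area 570.00 mm²); the cylinder at (0, 14.5) does not reach this height (z outside [1.5, 18.5]); Subtracting the remaining from the first: none of the subtracted shapes is present at this height, so the 30×19 cube is unchanged — area = 570.00 mm². At z = 12.24: the cube is present — its section is the full 30×19 rectangle (area 570.00 mm²); the cylinder at (0, 14.5): section is a regular 32-gon, circumradius r=12 (area = (32/2)·12.000²·sin(360°/32) = 449.49 mm²); Subtracting the remaining from the first: starting from the 30×19 cube (570.00 mm²), the r=12 cylinder at (0, 14.5) partially overlaps it — only the 164.90 mm² overlap (of its 449.49 mm²) is removed, clipping the outline — area = 405.10 mm². Checking containment: the cross-section at z = 12.24 is a subset of the cross-section at z = 0.72.

entirely on top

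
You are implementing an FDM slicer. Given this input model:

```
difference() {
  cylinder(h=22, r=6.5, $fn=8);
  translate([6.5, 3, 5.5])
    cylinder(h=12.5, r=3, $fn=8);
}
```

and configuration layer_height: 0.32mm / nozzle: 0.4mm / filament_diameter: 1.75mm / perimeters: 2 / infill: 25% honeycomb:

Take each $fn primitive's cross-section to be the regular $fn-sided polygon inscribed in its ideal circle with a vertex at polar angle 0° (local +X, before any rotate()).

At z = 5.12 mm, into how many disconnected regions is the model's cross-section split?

1

At z = 5.12 mm: the r=6.5 cylinder gives a regular 8-gon of circumradius 6.5 (constant along its height); the cylinder at (6.5, 3) is absent (z outside [5.5, 18]); After the difference (first − rest): none of the subtracted shapes is present at this height, so the r=6.5 cylinder is unchanged — 1 connected region. The result has 1 disconnected region.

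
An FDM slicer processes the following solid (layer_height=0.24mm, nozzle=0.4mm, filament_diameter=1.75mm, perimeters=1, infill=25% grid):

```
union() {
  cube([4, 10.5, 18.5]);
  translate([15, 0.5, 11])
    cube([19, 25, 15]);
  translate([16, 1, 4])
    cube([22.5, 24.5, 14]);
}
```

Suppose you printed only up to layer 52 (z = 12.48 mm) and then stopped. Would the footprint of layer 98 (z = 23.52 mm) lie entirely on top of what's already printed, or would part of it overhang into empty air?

Compare the two slices. At z = 12.48: the cube (footprint 4×10.5) is included at this height (area 42.00 mm²); the cube at (15, 0.5) is present — its section is the full 19×25 rectangle (area 475.00 mm²); the 22.5×24.5 cube at (16, 1) contributes its full rectangle (area 551.25 mm²); Combining (union): the regions partially overlap — summed areas 1068.25 mm² minus the doubly-counted overlap 441.00 mm² gives 627.25 mm² — area = 627.25 mm². At z = 23.52: the cube does not reach this height (z outside [0, 18.5]); the 19×25 cube at (15, 0.5) contributes its full rectangle (area 475.00 mm²); the cube at (16, 1) is not intersected at this z (z outside [4, 18]); Taking the union: only the 19×25 cube at (15, 0.5) is present, so the union is just that shape — area = 475.00 mm². Checking containment: the cross-section at z = 23.52 is a subset of the cross-section at z = 12.48.

entirely on top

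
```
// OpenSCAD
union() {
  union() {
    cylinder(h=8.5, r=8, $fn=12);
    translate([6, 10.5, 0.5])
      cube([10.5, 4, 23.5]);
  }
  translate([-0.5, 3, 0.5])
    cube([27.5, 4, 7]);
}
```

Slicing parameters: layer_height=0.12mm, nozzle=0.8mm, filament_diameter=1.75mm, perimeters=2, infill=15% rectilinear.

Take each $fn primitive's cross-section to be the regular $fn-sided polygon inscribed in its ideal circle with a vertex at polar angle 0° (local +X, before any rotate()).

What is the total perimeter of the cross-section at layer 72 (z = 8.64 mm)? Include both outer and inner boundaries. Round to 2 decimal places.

At z = 8.64 mm: the cylinder is not intersected at this z (z outside [0, 8.5]); the cube at (6, 10.5) is present — its section is the full 10.5×4 rectangle (perimeter 29.00 mm); Combining (union): only the 10.5×4 cube at (6, 10.5) is present, so the union is just that shape — boundary = 29.00 mm; the cube at (-0.5, 3) is not intersected at this z (z outside [0.5, 7.5]); Merging all regions: only that combined region is present, so the union is just that shape — boundary = 29.00 mm. Overall, the cross-section is a single solid region. Total boundary length (outer) = 29.00 mm.

29.00 mm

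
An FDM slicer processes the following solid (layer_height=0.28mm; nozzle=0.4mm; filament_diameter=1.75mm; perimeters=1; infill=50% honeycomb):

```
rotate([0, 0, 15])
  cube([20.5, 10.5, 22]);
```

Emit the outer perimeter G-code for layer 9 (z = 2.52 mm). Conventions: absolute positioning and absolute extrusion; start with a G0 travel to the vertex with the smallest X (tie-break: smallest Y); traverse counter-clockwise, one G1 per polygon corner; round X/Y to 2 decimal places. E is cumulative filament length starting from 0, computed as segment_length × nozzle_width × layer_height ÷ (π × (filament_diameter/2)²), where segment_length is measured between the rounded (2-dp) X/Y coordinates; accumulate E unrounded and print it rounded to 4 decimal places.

G0 X-2.72 Y10.14 Z2.52
G1 X0.00 Y0.00 E0.4889
G1 X19.80 Y5.31 E1.4434
G1 X17.08 Y15.45 E1.9323
G1 X-2.72 Y10.14 E2.8868

At z = 2.52 mm: the cube (footprint 20.5×10.5) is included at this height; (rotated 15° about Z; rotation is an isometry so areas/perimeters/island counts are preserved). The outline is a single polygon with 4 vertices. Extrusion per mm of travel: 0.4 × 0.28 / (π × 0.875²) = 0.046564. Accumulating E over each segment gives final E = 2.8868.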